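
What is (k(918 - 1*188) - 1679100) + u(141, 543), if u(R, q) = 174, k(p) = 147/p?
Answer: -1225615833/730 ≈ -1.6789e+6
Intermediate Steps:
(k(918 - 1*188) - 1679100) + u(141, 543) = (147/(918 - 1*188) - 1679100) + 174 = (147/(918 - 188) - 1679100) + 174 = (147/730 - 1679100) + 174 = -1225742853/730 + 174 = -1225615833/730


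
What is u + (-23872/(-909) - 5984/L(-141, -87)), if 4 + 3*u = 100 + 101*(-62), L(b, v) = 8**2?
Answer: -3858835/1818 ≈ -2122.6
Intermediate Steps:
L(b, v) = 64
u = -6166/3 (u = -4/3 + (100 + 101*(-62))/3 = -4/3 + (100 - 6262)/3 = -4/3 + (1/3)*(-6162) = -4/3 - 2054 = -6166/3 ≈ -2055.3)
u + (-23872/(-909) - 5984/L(-141, -87)) = -6166/3 + (-23872/(-909) - 5984/64) = -6166/3 + (-23872*(-1/909) - 5984*1/64) = -6166/3 + (23872/909 - 187/2) = -6166/3 - 122239/1818 = -3858835/1818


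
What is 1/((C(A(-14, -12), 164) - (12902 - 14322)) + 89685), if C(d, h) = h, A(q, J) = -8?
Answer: 1/91269 ≈ 1.0957e-5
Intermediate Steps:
1/((C(A(-14, -12), 164) - (12902 - 14322)) + 89685) = 1/((164 - (12902 - 14322)) + 89685) = 1/((164 - 1*(-1420)) + 89685) = 1/((164 + 1420) + 89685) = 1/(1584 + 89685) = 1/91269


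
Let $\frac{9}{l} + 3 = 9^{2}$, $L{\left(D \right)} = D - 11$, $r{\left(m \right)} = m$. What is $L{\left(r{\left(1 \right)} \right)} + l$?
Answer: $- \frac{257}{26} \approx -9.8846$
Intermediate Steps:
$L{\left(D \right)} = -11 + D$
$l = \frac{3}{26}$ ($l = \frac{9}{-3 + 9^{2}} = \frac{9}{-3 + 81} = \frac{9}{78} = 9 \cdot \frac{1}{78} = \frac{3}{26} \approx 0.11538$)
$L{\left(r{\left(1 \right)} \right)} + l = \left(-11 + 1\right) + \frac{3}{26} = -10 + \frac{3}{26} = - \frac{257}{26}$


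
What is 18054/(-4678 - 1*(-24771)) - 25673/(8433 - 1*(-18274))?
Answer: -33679411/536623751 ≈ -0.062762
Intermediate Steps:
18054/(-4678 - 1*(-24771)) - 25673/(8433 - 1*(-18274)) = 18054/(-4678 + 24771) - 25673/(8433 + 18274) = 18054/20093 - 25673/26707 = -33679411/536623751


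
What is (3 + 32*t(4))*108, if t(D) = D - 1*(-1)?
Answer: 17604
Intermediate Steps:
t(D) = 1 + D (t(D) = D + 1 = 1 + D)
(3 + 32*t(4))*108 = (3 + 32*(1 + 4))*108 = (3 + 32*5)*108 = (3 + 160)*108 = 163*108 = 17604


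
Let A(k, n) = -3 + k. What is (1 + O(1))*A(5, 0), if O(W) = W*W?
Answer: 4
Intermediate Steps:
O(W) = W²
(1 + O(1))*A(5, 0) = (1 + 1²)*(-3 + 5) = (1 + 1)*2 = 2*2 = 4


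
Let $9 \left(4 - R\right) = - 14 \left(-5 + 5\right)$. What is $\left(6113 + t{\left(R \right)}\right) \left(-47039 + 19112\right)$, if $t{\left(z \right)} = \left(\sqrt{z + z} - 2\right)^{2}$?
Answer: $-171052875 + 223416 \sqrt{2} \approx -1.7074 \cdot 10^{8}$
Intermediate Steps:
$R = 4$ ($R = 4 - \frac{\left(-14\right) \left(-5 + 5\right)}{9} = 4 - \frac{\left(-14\right) 0}{9} = 4 - 0 = 4 + 0 = 4$)
$t{\left(z \right)} = \left(-2 + \sqrt{2} \sqrt{z}\right)^{2}$ ($t{\left(z \right)} = \left(\sqrt{2 z} - 2\right)^{2} = \left(\sqrt{2} \sqrt{z} - 2\right)^{2} = \left(-2 + \sqrt{2} \sqrt{z}\right)^{2}$)
$\left(6113 + t{\left(R \right)}\right) \left(-47039 + 19112\right) = \left(6113 + \left(-2 + \sqrt{2} \sqrt{4}\right)^{2}\right) \left(-47039 + 19112\right) = \left(6113 + \left(-2 + \sqrt{2} \cdot 2\right)^{2}\right) \left(-27927\right) = \left(6113 + \left(-2 + 2 \sqrt{2}\right)^{2}\right) \left(-27927\right) = -170717751 - 27927 \left(-2 + 2 \sqrt{2}\right)^{2}$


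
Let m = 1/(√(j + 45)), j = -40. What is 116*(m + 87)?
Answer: 10092 + 116*√5/5 ≈ 10144.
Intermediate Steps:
m = √5/5 (m = 1/(√(-40 + 45)) = 1/(√5) = √5/5 ≈ 0.44721)
116*(m + 87) = 116*(√5/5 + 87) = 116*(87 + √5/5) = 10092 + 116*√5/5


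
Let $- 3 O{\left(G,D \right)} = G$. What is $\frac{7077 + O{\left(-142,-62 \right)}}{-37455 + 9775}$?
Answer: $- \frac{21373}{83040} \approx -0.25738$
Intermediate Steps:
$O{\left(G,D \right)} = - \frac{G}{3}$
$\frac{7077 + O{\left(-142,-62 \right)}}{-37455 + 9775} = \frac{7077 - - \frac{142}{3}}{-37455 + 9775} = \frac{7077 + \frac{142}{3}}{-27680} = \frac{21373}{3} \left(- \frac{1}{27680}\right) = - \frac{21373}{83040}$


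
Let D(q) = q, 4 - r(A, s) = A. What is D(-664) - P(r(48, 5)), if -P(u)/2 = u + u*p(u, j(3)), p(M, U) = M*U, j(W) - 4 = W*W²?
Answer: 119280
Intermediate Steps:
r(A, s) = 4 - A
j(W) = 4 + W³ (j(W) = 4 + W*W² = 4 + W³)
P(u) = -62*u² - 2*u (P(u) = -2*(u + u*(u*(4 + 3³))) = -2*(u + u*(u*(4 + 27))) = -2*(u + u*(u*31)) = -2*(u + u*(31*u)) = -2*(u + 31*u²) = -62*u² - 2*u)
D(-664) - P(r(48, 5)) = -664 - (-2)*(4 - 1*48)*(1 + 31*(4 - 1*48)) = -664 - (-2)*(4 - 48)*(1 + 31*(4 - 48)) = -664 - (-2)*(-44)*(1 + 31*(-44)) = -664 - (-2)*(-44)*(1 - 1364) = -664 - (-2)*(-44)*(-1363) = -664 - 1*(-119944) = -664 + 119944 = 119280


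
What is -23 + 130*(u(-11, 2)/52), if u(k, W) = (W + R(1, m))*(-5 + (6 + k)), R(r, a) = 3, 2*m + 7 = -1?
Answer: -148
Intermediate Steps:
m = -4 (m = -7/2 + (½)*(-1) = -7/2 - ½ = -4)
u(k, W) = (1 + k)*(3 + W) (u(k, W) = (W + 3)*(-5 + (6 + k)) = (3 + W)*(1 + k) = (1 + k)*(3 + W))
-23 + 130*(u(-11, 2)/52) = -23 + 130*((3 + 2 + 3*(-11) + 2*(-11))/52) = -23 + 130*((3 + 2 - 33 - 22)*(1/52)) = -23 + 130*(-50*1/52) = -23 + 130*(-25/26) = -23 - 125 = -148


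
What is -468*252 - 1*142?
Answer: -118078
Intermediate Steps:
-468*252 - 1*142 = -117936 - 142 = -118078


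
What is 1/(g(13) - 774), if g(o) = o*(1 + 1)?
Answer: -1/748 ≈ -0.0013369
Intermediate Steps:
g(o) = 2*o (g(o) = o*2 = 2*o)
1/(g(13) - 774) = 1/(2*13 - 774) = 1/(26 - 774) = 1/(-748) = -1/748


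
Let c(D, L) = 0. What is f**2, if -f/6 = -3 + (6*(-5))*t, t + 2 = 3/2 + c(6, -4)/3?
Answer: 5184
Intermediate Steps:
t = -1/2 (t = -2 + (3/2 + 0/3) = -2 + (3*(1/2) + 0*(1/3)) = -2 + (3/2 + 0) = -2 + 3/2 = -1/2 ≈ -0.50000)
f = -72 (f = -6*(-3 + (6*(-5))*(-1/2)) = -6*(-3 - 30*(-1/2)) = -6*(-3 + 15) = -6*12 = -72)
f**2 = (-72)**2 = 5184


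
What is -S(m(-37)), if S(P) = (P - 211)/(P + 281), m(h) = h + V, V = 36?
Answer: 53/70 ≈ 0.75714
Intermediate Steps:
m(h) = 36 + h (m(h) = h + 36 = 36 + h)
S(P) = (-211 + P)/(281 + P)
-S(m(-37)) = -(-211 + (36 - 37))/(281 + (36 - 37)) = -(-211 - 1)/(281 - 1) = -(-212)/280 = -1*(-53/70) = 53/70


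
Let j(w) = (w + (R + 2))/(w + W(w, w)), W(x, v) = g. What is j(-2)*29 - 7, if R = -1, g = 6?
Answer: -57/4 ≈ -14.250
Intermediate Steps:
W(x, v) = 6
j(w) = (1 + w)/(6 + w) (j(w) = (w + (-1 + 2))/(w + 6) = (w + 1)/(6 + w) = (1 + w)/(6 + w))
j(-2)*29 - 7 = ((1 - 2)/(6 - 2))*29 - 7 = (-1/4)*29 - 7 = ((¼)*(-1))*29 - 7 = -¼*29 - 7 = -29/4 - 7 = -57/4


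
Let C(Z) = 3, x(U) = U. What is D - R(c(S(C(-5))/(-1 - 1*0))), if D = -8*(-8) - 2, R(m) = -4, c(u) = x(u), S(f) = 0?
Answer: 66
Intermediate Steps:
c(u) = u
D = 62 (D = 64 - 2 = 62)
D - R(c(S(C(-5))/(-1 - 1*0))) = 62 - 1*(-4) = 62 + 4 = 66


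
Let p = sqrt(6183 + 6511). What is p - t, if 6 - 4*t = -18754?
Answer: -4690 + sqrt(12694) ≈ -4577.3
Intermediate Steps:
t = 4690 (t = 3/2 - 1/4*(-18754) = 3/2 + 9377/2 = 4690)
p = sqrt(12694) ≈ 112.67
p - t = sqrt(12694) - 1*4690 = sqrt(12694) - 4690 = -4690 + sqrt(12694)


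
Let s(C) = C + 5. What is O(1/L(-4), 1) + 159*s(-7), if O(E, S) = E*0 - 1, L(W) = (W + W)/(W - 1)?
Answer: -319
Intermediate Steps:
L(W) = 2*W/(-1 + W) (L(W) = (2*W)/(-1 + W) = 2*W/(-1 + W))
s(C) = 5 + C
O(E, S) = -1 (O(E, S) = 0 - 1 = -1)
O(1/L(-4), 1) + 159*s(-7) = -1 + 159*(5 - 7) = -1 + 159*(-2) = -1 - 318 = -319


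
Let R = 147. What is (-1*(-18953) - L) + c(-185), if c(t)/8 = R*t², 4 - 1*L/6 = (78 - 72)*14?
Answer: 40268033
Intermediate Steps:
L = -480 (L = 24 - 6*(78 - 72)*14 = 24 - 36*14 = 24 - 6*84 = 24 - 504 = -480)
c(t) = 1176*t² (c(t) = 8*(147*t²) = 1176*t²)
(-1*(-18953) - L) + c(-185) = (-1*(-18953) - 1*(-480)) + 1176*(-185)² = (18953 + 480) + 1176*34225 = 19433 + 40248600 = 40268033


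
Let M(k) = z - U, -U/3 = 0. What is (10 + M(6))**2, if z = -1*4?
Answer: 36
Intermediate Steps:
z = -4
U = 0 (U = -3*0 = 0)
M(k) = -4 (M(k) = -4 - 1*0 = -4 + 0 = -4)
(10 + M(6))**2 = (10 - 4)**2 = 6**2 = 36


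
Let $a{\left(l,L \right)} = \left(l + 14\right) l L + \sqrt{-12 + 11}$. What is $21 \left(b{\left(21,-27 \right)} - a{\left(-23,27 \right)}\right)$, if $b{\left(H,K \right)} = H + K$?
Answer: $-117495 - 21 i \approx -1.175 \cdot 10^{5} - 21.0 i$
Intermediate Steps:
$a{\left(l,L \right)} = i + L l \left(14 + l\right)$ ($a{\left(l,L \right)} = \left(14 + l\right) l L + \sqrt{-1} = l \left(14 + l\right) L + i = L l \left(14 + l\right) + i = i + L l \left(14 + l\right)$)
$21 \left(b{\left(21,-27 \right)} - a{\left(-23,27 \right)}\right) = 21 \left(\left(21 - 27\right) - \left(i + 27 \left(-23\right)^{2} + 14 \cdot 27 \left(-23\right)\right)\right) = 21 \left(-6 - \left(i + 27 \cdot 529 - 8694\right)\right) = 21 \left(-6 - \left(i + 14283 - 8694\right)\right) = 21 \left(-6 - \left(5589 + i\right)\right) = 21 \left(-5595 - i\right) = -117495 - 21 i$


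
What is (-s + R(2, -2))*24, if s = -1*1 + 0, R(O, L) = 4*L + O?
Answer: -120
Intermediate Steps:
R(O, L) = O + 4*L
s = -1 (s = -1 + 0 = -1)
(-s + R(2, -2))*24 = (-1*(-1) + (2 + 4*(-2)))*24 = (1 + (2 - 8))*24 = (1 - 6)*24 = -5*24 = -120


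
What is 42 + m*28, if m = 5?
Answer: 182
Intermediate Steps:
42 + m*28 = 42 + 5*28 = 42 + 140 = 182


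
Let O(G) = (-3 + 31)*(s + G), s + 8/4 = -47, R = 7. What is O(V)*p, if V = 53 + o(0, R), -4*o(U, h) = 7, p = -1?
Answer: -63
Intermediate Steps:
s = -49 (s = -2 - 47 = -49)
o(U, h) = -7/4 (o(U, h) = -¼*7 = -7/4)
V = 205/4 (V = 53 - 7/4 = 205/4 ≈ 51.250)
O(G) = -1372 + 28*G (O(G) = (-3 + 31)*(-49 + G) = 28*(-49 + G) = -1372 + 28*G)
O(V)*p = (-1372 + 28*(205/4))*(-1) = (-1372 + 1435)*(-1) = 63*(-1) = -63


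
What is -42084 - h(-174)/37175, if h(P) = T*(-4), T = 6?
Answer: -1564472676/37175 ≈ -42084.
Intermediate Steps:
h(P) = -24 (h(P) = 6*(-4) = -24)
-42084 - h(-174)/37175 = -42084 - (-24)/37175 = -42084 - 1*(-24/37175) = -42084 + 24/37175 = -1564472676/37175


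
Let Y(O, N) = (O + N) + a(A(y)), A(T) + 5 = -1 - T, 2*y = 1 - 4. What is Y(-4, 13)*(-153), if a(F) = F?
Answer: -1377/2 ≈ -688.50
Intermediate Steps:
y = -3/2 (y = (1 - 4)/2 = (½)*(-3) = -3/2 ≈ -1.5000)
A(T) = -6 - T (A(T) = -5 + (-1 - T) = -6 - T)
Y(O, N) = -9/2 + N + O (Y(O, N) = (O + N) + (-6 - 1*(-3/2)) = (N + O) + (-6 + 3/2) = (N + O) - 9/2 = -9/2 + N + O)
Y(-4, 13)*(-153) = (-9/2 + 13 - 4)*(-153) = (9/2)*(-153) = -1377/2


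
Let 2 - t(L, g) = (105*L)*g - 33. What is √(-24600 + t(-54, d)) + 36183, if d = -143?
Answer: 36183 + 5*I*√33415 ≈ 36183.0 + 913.99*I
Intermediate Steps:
t(L, g) = 35 - 105*L*g (t(L, g) = 2 - ((105*L)*g - 33) = 2 - (105*L*g - 33) = 2 - (-33 + 105*L*g) = 2 + (33 - 105*L*g) = 35 - 105*L*g)
√(-24600 + t(-54, d)) + 36183 = √(-24600 + (35 - 105*(-54)*(-143))) + 36183 = √(-24600 + (35 - 810810)) + 36183 = √(-24600 - 810775) + 36183 = √(-835375) + 36183 = 5*I*√33415 + 36183 = 36183 + 5*I*√33415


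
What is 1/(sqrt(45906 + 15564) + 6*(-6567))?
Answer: -2189/86247563 - sqrt(6830)/517485378 ≈ -2.5540e-5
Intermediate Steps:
1/(sqrt(45906 + 15564) + 6*(-6567)) = 1/(sqrt(61470) - 39402) = 1/(3*sqrt(6830) - 39402) = 1/(-39402 + 3*sqrt(6830))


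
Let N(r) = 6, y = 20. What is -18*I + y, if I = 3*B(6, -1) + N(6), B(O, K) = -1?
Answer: -34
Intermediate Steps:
I = 3 (I = 3*(-1) + 6 = -3 + 6 = 3)
-18*I + y = -18*3 + 20 = -54 + 20 = -34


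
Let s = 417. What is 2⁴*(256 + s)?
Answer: 10768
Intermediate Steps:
2⁴*(256 + s) = 2⁴*(256 + 417) = 16*673 = 10768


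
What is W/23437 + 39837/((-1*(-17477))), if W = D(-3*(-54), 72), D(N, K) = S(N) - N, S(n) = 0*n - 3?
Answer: 930776064/409608449 ≈ 2.2724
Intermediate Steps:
S(n) = -3 (S(n) = 0 - 3 = -3)
D(N, K) = -3 - N
W = -165 (W = -3 - (-3)*(-54) = -3 - 1*162 = -3 - 162 = -165)
W/23437 + 39837/((-1*(-17477))) = -165/23437 + 39837/((-1*(-17477))) = -165*1/23437 + 39837/17477 = -165/23437 + 39837*(1/17477) = -165/23437 + 39837/17477 = 930776064/409608449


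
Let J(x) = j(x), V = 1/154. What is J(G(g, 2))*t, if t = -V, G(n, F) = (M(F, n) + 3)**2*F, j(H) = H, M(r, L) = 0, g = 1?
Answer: -9/77 ≈ -0.11688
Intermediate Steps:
V = 1/154 ≈ 0.0064935
G(n, F) = 9*F (G(n, F) = (0 + 3)**2*F = 3**2*F = 9*F)
J(x) = x
t = -1/154 (t = -1*1/154 = -1/154 ≈ -0.0064935)
J(G(g, 2))*t = (9*2)*(-1/154) = 18*(-1/154) = -9/77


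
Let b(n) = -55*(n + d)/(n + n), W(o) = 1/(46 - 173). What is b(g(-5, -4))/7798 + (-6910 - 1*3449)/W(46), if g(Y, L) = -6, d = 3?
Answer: 41035976801/31192 ≈ 1.3156e+6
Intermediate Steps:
W(o) = -1/127 (W(o) = 1/(-127) = -1/127)
b(n) = -55*(3 + n)/(2*n) (b(n) = -55*(n + 3)/(n + n) = -55*(3 + n)/(2*n))
b(g(-5, -4))/7798 + (-6910 - 1*3449)/W(46) = ((55/2)*(-3 - 1*(-6))/(-6))/7798 + (-6910 - 1*3449)/(-1/127) = ((55/2)*(-⅙)*(-3 + 6))*(1/7798) + (-6910 - 3449)*(-127) = ((55/2)*(-⅙)*3)*(1/7798) - 10359*(-127) = -55/4*1/7798 + 1315593 = -55/31192 + 1315593 = 41035976801/31192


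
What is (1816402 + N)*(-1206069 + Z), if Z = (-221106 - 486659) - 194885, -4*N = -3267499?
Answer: -22211362859933/4 ≈ -5.5528e+12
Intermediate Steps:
N = 3267499/4 (N = -¼*(-3267499) = 3267499/4 ≈ 8.1688e+5)
Z = -902650 (Z = -707765 - 194885 = -902650)
(1816402 + N)*(-1206069 + Z) = (1816402 + 3267499/4)*(-1206069 - 902650) = (10533107/4)*(-2108719) = -22211362859933/4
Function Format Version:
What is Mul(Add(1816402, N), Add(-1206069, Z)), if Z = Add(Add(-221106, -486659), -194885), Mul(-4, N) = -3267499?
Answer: Rational(-22211362859933, 4) ≈ -5.5528e+12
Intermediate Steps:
N = Rational(3267499, 4) (N = Mul(Rational(-1, 4), -3267499) = Rational(3267499, 4) ≈ 8.1688e+5)
Z = -902650 (Z = Add(-707765, -194885) = -902650)
Mul(Add(1816402, N), Add(-1206069, Z)) = Mul(Add(1816402, Rational(3267499, 4)), Add(-1206069, -902650)) = Mul(Rational(10533107, 4), -2108719) = Rational(-22211362859933, 4)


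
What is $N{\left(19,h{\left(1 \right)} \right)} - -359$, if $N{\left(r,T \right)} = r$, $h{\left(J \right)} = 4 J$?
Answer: $378$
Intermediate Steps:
$N{\left(19,h{\left(1 \right)} \right)} - -359 = 19 - -359 = 19 + 359 = 378$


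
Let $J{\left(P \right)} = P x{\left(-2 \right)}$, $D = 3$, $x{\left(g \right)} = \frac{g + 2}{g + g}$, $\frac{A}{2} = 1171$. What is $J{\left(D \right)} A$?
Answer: $0$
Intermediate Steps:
$A = 2342$ ($A = 2 \cdot 1171 = 2342$)
$x{\left(g \right)} = \frac{2 + g}{2 g}$
$J{\left(P \right)} = 0$ ($J{\left(P \right)} = P \frac{2 - 2}{2 \left(-2\right)} = P \frac{1}{2} \left(- \frac{1}{2}\right) 0 = P 0 = 0$)
$J{\left(D \right)} A = 0 \cdot 2342 = 0$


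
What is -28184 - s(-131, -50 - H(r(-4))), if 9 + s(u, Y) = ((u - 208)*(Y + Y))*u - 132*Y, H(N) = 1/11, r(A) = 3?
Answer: 48556061/11 ≈ 4.4142e+6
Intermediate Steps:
H(N) = 1/11
s(u, Y) = -9 - 132*Y + 2*Y*u*(-208 + u) (s(u, Y) = -9 + (((u - 208)*(Y + Y))*u - 132*Y) = -9 + (((-208 + u)*(2*Y))*u - 132*Y) = -9 + ((2*Y*(-208 + u))*u - 132*Y) = -9 + (2*Y*u*(-208 + u) - 132*Y) = -9 + (-132*Y + 2*Y*u*(-208 + u)) = -9 - 132*Y + 2*Y*u*(-208 + u))
-28184 - s(-131, -50 - H(r(-4))) = -28184 - (-9 - 132*(-50 - 1*1/11) - 416*(-50 - 1*1/11)*(-131) + 2*(-50 - 1*1/11)*(-131)²) = -28184 - (-9 - 132*(-50 - 1/11) - 416*(-50 - 1/11)*(-131) + 2*(-50 - 1/11)*17161) = -28184 - (-9 - 132*(-551/11) - 416*(-551/11)*(-131) + 2*(-551/11)*17161) = -28184 - (-9 + 6612 - 30027296/11 - 18911422/11) = -28184 - 1*(-48866085/11) = -28184 + 48866085/11 = 48556061/11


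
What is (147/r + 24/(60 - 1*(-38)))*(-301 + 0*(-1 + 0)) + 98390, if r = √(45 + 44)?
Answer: 688214/7 - 44247*√89/89 ≈ 93626.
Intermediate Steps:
r = √89 ≈ 9.4340
(147/r + 24/(60 - 1*(-38)))*(-301 + 0*(-1 + 0)) + 98390 = (147/(√89) + 24/(60 - 1*(-38)))*(-301 + 0*(-1 + 0)) + 98390 = (147*(√89/89) + 24/(60 + 38))*(-301 + 0*(-1)) + 98390 = (147*√89/89 + 24/98)*(-301 + 0) + 98390 = (147*√89/89 + 24*(1/98))*(-301) + 98390 = (147*√89/89 + 12/49)*(-301) + 98390 = (12/49 + 147*√89/89)*(-301) + 98390 = (-516/7 - 44247*√89/89) + 98390 = 688214/7 - 44247*√89/89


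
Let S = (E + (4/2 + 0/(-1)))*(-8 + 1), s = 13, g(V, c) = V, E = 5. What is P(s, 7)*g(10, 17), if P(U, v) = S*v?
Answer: -3430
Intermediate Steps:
S = -49 (S = (5 + (4/2 + 0/(-1)))*(-8 + 1) = (5 + (4*(½) + 0*(-1)))*(-7) = (5 + (2 + 0))*(-7) = (5 + 2)*(-7) = 7*(-7) = -49)
P(U, v) = -49*v
P(s, 7)*g(10, 17) = -49*7*10 = -343*10 = -3430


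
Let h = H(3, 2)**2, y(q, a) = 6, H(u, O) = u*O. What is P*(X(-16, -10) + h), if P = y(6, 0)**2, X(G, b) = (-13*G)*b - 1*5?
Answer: -73764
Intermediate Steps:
X(G, b) = -5 - 13*G*b (X(G, b) = -13*G*b - 5 = -5 - 13*G*b)
H(u, O) = O*u
h = 36 (h = (2*3)**2 = 6**2 = 36)
P = 36 (P = 6**2 = 36)
P*(X(-16, -10) + h) = 36*((-5 - 13*(-16)*(-10)) + 36) = 36*((-5 - 2080) + 36) = 36*(-2085 + 36) = 36*(-2049) = -73764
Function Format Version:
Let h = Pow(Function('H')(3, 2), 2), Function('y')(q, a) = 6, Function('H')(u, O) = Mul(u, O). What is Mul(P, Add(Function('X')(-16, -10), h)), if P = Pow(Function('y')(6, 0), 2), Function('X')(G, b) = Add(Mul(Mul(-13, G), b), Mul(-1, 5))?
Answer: -73764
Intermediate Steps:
Function('X')(G, b) = Add(-5, Mul(-13, G, b)) (Function('X')(G, b) = Add(Mul(-13, G, b), -5) = Add(-5, Mul(-13, G, b)))
Function('H')(u, O) = Mul(O, u)
h = 36 (h = Pow(Mul(2, 3), 2) = Pow(6, 2) = 36)
P = 36 (P = Pow(6, 2) = 36)
Mul(P, Add(Function('X')(-16, -10), h)) = Mul(36, Add(Add(-5, Mul(-13, -16, -10)), 36)) = Mul(36, Add(Add(-5, -2080), 36)) = Mul(36, Add(-2085, 36)) = Mul(36, -2049) = -73764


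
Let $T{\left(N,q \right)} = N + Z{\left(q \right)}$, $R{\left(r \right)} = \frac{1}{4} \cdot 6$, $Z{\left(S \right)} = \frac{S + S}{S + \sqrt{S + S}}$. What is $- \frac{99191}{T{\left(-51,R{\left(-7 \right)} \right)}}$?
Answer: $\frac{1884629}{1067} + \frac{396764 \sqrt{3}}{3201} \approx 1981.0$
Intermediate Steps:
$Z{\left(S \right)} = \frac{2 S}{S + \sqrt{2} \sqrt{S}}$ ($Z{\left(S \right)} = \frac{2 S}{S + \sqrt{2 S}} = \frac{2 S}{S + \sqrt{2} \sqrt{S}}$)
$R{\left(r \right)} = \frac{3}{2}$ ($R{\left(r \right)} = \frac{1}{4} \cdot 6 = \frac{3}{2}$)
$T{\left(N,q \right)} = N + \frac{2 q}{q + \sqrt{2} \sqrt{q}}$
$- \frac{99191}{T{\left(-51,R{\left(-7 \right)} \right)}} = - \frac{99191}{-51 + 2 \cdot \frac{3}{2} \frac{1}{\frac{3}{2} + \sqrt{2} \sqrt{\frac{3}{2}}}} = - \frac{99191}{-51 + 2 \cdot \frac{3}{2} \frac{1}{\frac{3}{2} + \sqrt{2} \frac{\sqrt{6}}{2}}} = - \frac{99191}{-51 + 2 \cdot \frac{3}{2} \frac{1}{\frac{3}{2} + \sqrt{3}}} = - \frac{99191}{-51 + \frac{3}{\frac{3}{2} + \sqrt{3}}}$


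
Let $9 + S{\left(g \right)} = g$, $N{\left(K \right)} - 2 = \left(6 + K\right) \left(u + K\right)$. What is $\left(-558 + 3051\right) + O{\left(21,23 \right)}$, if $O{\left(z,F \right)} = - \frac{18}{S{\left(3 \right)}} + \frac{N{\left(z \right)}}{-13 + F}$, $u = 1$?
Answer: $\frac{12778}{5} \approx 2555.6$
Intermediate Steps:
$N{\left(K \right)} = 2 + \left(1 + K\right) \left(6 + K\right)$ ($N{\left(K \right)} = 2 + \left(6 + K\right) \left(1 + K\right) = 2 + \left(1 + K\right) \left(6 + K\right)$)
$S{\left(g \right)} = -9 + g$
$O{\left(z,F \right)} = 3 + \frac{8 + z^{2} + 7 z}{-13 + F}$ ($O{\left(z,F \right)} = - \frac{18}{-9 + 3} + \frac{8 + z^{2} + 7 z}{-13 + F} = - \frac{18}{-6} + \frac{8 + z^{2} + 7 z}{-13 + F} = \left(-18\right) \left(- \frac{1}{6}\right) + \frac{8 + z^{2} + 7 z}{-13 + F} = 3 + \frac{8 + z^{2} + 7 z}{-13 + F}$)
$\left(-558 + 3051\right) + O{\left(21,23 \right)} = \left(-558 + 3051\right) + \frac{-31 + 21^{2} + 3 \cdot 23 + 7 \cdot 21}{-13 + 23} = 2493 + \frac{-31 + 441 + 69 + 147}{10} = 2493 + \frac{1}{10} \cdot 626 = 2493 + \frac{313}{5} = \frac{12778}{5}$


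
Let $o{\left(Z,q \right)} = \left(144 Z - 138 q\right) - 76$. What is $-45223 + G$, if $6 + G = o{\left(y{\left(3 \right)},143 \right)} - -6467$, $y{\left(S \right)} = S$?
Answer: $-58140$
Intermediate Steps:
$o{\left(Z,q \right)} = -76 - 138 q + 144 Z$ ($o{\left(Z,q \right)} = \left(- 138 q + 144 Z\right) - 76 = -76 - 138 q + 144 Z$)
$G = -12917$ ($G = -6 - 12911 = -12917$)
$-45223 + G = -45223 - 12917 = -58140$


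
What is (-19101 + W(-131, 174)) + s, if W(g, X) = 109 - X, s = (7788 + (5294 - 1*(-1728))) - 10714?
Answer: -15070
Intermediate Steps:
s = 4096 (s = (7788 + (5294 + 1728)) - 10714 = (7788 + 7022) - 10714 = 14810 - 10714 = 4096)
(-19101 + W(-131, 174)) + s = (-19101 + (109 - 1*174)) + 4096 = (-19101 + (109 - 174)) + 4096 = (-19101 - 65) + 4096 = -19166 + 4096 = -15070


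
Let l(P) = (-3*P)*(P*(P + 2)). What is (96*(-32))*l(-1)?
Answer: 9216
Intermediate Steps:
l(P) = -3*P**2*(2 + P) (l(P) = (-3*P)*(P*(2 + P)) = -3*P**2*(2 + P))
(96*(-32))*l(-1) = (96*(-32))*(3*(-1)**2*(-2 - 1*(-1))) = -9216*(-2 + 1) = -9216*(-1) = -3072*(-3) = 9216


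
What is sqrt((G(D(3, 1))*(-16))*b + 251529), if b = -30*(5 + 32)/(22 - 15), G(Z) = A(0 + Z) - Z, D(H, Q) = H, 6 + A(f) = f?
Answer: sqrt(11579001)/7 ≈ 486.11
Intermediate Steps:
A(f) = -6 + f
G(Z) = -6 (G(Z) = (-6 + (0 + Z)) - Z = (-6 + Z) - Z = -6)
b = -1110/7 (b = -30/(7/37) = -30/(7*(1/37)) = -30/7/37 = -30*37/7 = -1110/7 ≈ -158.57)
sqrt((G(D(3, 1))*(-16))*b + 251529) = sqrt(-6*(-16)*(-1110/7) + 251529) = sqrt(96*(-1110/7) + 251529) = sqrt(-106560/7 + 251529) = sqrt(1654143/7) = sqrt(11579001)/7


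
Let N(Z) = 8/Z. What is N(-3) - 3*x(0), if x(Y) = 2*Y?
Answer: -8/3 ≈ -2.6667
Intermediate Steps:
N(-3) - 3*x(0) = 8/(-3) - 6*0 = 8*(-⅓) - 3*0 = -8/3 + 0 = -8/3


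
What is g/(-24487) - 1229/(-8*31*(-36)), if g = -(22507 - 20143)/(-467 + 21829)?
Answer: -321429047267/2335079536416 ≈ -0.13765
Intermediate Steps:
g = -1182/10681 (g = -2364/21362 = -1*1182/10681 = -1182/10681 ≈ -0.11066)
g/(-24487) - 1229/(-8*31*(-36)) = -1182/10681/(-24487) - 1229/(-8*31*(-36)) = -1182/10681*(-1/24487) - 1229/((-248*(-36))) = 1182/261545647 - 1229/8928 = -321429047267/2335079536416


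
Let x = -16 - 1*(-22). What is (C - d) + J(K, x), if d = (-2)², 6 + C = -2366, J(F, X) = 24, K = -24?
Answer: -2352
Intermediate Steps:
x = 6 (x = -16 + 22 = 6)
C = -2372 (C = -6 - 2366 = -2372)
d = 4
(C - d) + J(K, x) = (-2372 - 1*4) + 24 = (-2372 - 4) + 24 = -2376 + 24 = -2352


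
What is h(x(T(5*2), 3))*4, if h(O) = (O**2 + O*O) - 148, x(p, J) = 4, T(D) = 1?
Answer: -464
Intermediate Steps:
h(O) = -148 + 2*O**2 (h(O) = (O**2 + O**2) - 148 = 2*O**2 - 148 = -148 + 2*O**2)
h(x(T(5*2), 3))*4 = (-148 + 2*4**2)*4 = (-148 + 2*16)*4 = (-148 + 32)*4 = -116*4 = -464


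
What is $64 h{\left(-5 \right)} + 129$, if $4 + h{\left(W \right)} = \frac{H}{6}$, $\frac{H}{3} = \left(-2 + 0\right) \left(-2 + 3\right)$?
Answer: $-191$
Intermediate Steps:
$H = -6$ ($H = 3 \left(-2 + 0\right) \left(-2 + 3\right) = 3 \left(\left(-2\right) 1\right) = 3 \left(-2\right) = -6$)
$h{\left(W \right)} = -5$ ($h{\left(W \right)} = -4 - \frac{6}{6} = -4 - 1 = -5$)
$64 h{\left(-5 \right)} + 129 = 64 \left(-5\right) + 129 = -320 + 129 = -191$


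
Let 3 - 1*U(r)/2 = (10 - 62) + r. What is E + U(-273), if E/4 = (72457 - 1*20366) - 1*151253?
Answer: -395992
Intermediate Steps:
U(r) = 110 - 2*r (U(r) = 6 - 2*((10 - 62) + r) = 6 - 2*(-52 + r) = 6 + (104 - 2*r) = 110 - 2*r)
E = -396648 (E = 4*((72457 - 1*20366) - 1*151253) = 4*((72457 - 20366) - 151253) = 4*(52091 - 151253) = 4*(-99162) = -396648)
E + U(-273) = -396648 + (110 - 2*(-273)) = -396648 + (110 + 546) = -396648 + 656 = -395992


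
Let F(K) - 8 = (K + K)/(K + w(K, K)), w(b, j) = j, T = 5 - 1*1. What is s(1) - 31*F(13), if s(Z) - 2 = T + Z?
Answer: -272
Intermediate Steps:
T = 4 (T = 5 - 1 = 4)
F(K) = 9 (F(K) = 8 + (K + K)/(K + K) = 8 + (2*K)/((2*K)) = 8 + (2*K)*(1/(2*K)) = 8 + 1 = 9)
s(Z) = 6 + Z (s(Z) = 2 + (4 + Z) = 6 + Z)
s(1) - 31*F(13) = (6 + 1) - 31*9 = 7 - 279 = -272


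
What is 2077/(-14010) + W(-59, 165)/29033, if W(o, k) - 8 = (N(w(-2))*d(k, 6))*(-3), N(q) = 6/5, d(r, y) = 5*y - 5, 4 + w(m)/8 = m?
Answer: -61450361/406752330 ≈ -0.15108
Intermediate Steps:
w(m) = -32 + 8*m
d(r, y) = -5 + 5*y
N(q) = 6/5 (N(q) = 6*(1/5) = 6/5)
W(o, k) = -82 (W(o, k) = 8 + (6*(-5 + 5*6)/5)*(-3) = 8 + (6*(-5 + 30)/5)*(-3) = 8 + ((6/5)*25)*(-3) = 8 + 30*(-3) = 8 - 90 = -82)
2077/(-14010) + W(-59, 165)/29033 = 2077/(-14010) - 82/29033 = 2077*(-1/14010) - 82*1/29033 = -2077/14010 - 82/29033 = -61450361/406752330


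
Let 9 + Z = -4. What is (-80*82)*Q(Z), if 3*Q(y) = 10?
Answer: -65600/3 ≈ -21867.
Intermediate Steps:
Z = -13 (Z = -9 - 4 = -13)
Q(y) = 10/3 (Q(y) = (1/3)*10 = 10/3)
(-80*82)*Q(Z) = -80*82*(10/3) = -6560*10/3 = -65600/3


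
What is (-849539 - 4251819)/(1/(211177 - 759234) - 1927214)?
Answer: 2795834961406/1056223123199 ≈ 2.6470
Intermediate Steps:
(-849539 - 4251819)/(1/(211177 - 759234) - 1927214) = -5101358/(1/(-548057) - 1927214) = -5101358/(-1/548057 - 1927214) = -5101358/(-1056223123199/548057) = -5101358*(-548057/1056223123199) = 2795834961406/1056223123199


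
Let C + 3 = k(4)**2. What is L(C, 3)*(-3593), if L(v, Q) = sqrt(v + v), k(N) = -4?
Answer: -3593*sqrt(26) ≈ -18321.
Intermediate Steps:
C = 13 (C = -3 + (-4)**2 = -3 + 16 = 13)
L(v, Q) = sqrt(2)*sqrt(v) (L(v, Q) = sqrt(2*v) = sqrt(2)*sqrt(v))
L(C, 3)*(-3593) = (sqrt(2)*sqrt(13))*(-3593) = sqrt(26)*(-3593) = -3593*sqrt(26)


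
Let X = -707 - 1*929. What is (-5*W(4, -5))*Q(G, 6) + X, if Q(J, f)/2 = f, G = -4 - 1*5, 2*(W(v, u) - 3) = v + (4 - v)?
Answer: -1936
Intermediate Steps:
W(v, u) = 5 (W(v, u) = 3 + (v + (4 - v))/2 = 3 + (½)*4 = 3 + 2 = 5)
G = -9 (G = -4 - 5 = -9)
Q(J, f) = 2*f
X = -1636 (X = -707 - 929 = -1636)
(-5*W(4, -5))*Q(G, 6) + X = (-5*5)*(2*6) - 1636 = -25*12 - 1636 = -300 - 1636 = -1936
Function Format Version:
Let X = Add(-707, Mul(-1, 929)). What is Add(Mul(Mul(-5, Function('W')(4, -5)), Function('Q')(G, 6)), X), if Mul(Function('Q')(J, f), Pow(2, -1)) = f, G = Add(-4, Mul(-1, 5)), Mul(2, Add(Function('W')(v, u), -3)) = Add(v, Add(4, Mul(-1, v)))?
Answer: -1936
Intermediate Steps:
Function('W')(v, u) = 5 (Function('W')(v, u) = Add(3, Mul(Rational(1, 2), Add(v, Add(4, Mul(-1, v))))) = Add(3, Mul(Rational(1, 2), 4)) = Add(3, 2) = 5)
G = -9 (G = Add(-4, -5) = -9)
Function('Q')(J, f) = Mul(2, f)
X = -1636 (X = Add(-707, -929) = -1636)
Add(Mul(Mul(-5, Function('W')(4, -5)), Function('Q')(G, 6)), X) = Add(Mul(Mul(-5, 5), Mul(2, 6)), -1636) = Add(Mul(-25, 12), -1636) = Add(-300, -1636) = -1936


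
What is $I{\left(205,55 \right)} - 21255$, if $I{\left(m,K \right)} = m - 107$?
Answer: $-21157$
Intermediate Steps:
$I{\left(m,K \right)} = -107 + m$ ($I{\left(m,K \right)} = m - 107 = -107 + m$)
$I{\left(205,55 \right)} - 21255 = \left(-107 + 205\right) - 21255 = 98 - 21255 = -21157$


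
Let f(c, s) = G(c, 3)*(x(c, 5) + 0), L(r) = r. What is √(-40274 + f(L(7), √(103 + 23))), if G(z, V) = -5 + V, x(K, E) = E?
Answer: 6*I*√1119 ≈ 200.71*I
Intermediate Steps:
f(c, s) = -10 (f(c, s) = (-5 + 3)*(5 + 0) = -2*5 = -10)
√(-40274 + f(L(7), √(103 + 23))) = √(-40274 - 10) = √(-40284) = 6*I*√1119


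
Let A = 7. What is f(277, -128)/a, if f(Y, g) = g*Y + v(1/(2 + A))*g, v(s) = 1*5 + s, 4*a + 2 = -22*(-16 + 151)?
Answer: 324992/6687 ≈ 48.601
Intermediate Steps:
a = -743 (a = -½ + (-22*(-16 + 151))/4 = -½ + (-22*135)/4 = -½ + (¼)*(-2970) = -½ - 1485/2 = -743)
v(s) = 5 + s
f(Y, g) = 46*g/9 + Y*g (f(Y, g) = g*Y + (5 + 1/(2 + 7))*g = Y*g + (5 + 1/9)*g = Y*g + (5 + ⅑)*g = Y*g + 46*g/9 = 46*g/9 + Y*g)
f(277, -128)/a = ((⅑)*(-128)*(46 + 9*277))/(-743) = ((⅑)*(-128)*(46 + 2493))*(-1/743) = ((⅑)*(-128)*2539)*(-1/743) = -324992/9*(-1/743) = 324992/6687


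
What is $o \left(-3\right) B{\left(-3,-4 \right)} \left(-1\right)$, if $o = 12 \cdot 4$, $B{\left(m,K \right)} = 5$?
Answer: $720$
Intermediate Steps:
$o = 48$
$o \left(-3\right) B{\left(-3,-4 \right)} \left(-1\right) = 48 \left(-3\right) 5 \left(-1\right) = \left(-144\right) 5 \left(-1\right) = \left(-720\right) \left(-1\right) = 720$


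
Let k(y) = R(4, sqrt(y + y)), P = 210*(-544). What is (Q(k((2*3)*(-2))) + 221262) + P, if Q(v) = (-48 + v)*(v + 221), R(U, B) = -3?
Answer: 95904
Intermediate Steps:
P = -114240
k(y) = -3
Q(v) = (-48 + v)*(221 + v)
(Q(k((2*3)*(-2))) + 221262) + P = ((-10608 + (-3)**2 + 173*(-3)) + 221262) - 114240 = ((-10608 + 9 - 519) + 221262) - 114240 = (-11118 + 221262) - 114240 = 210144 - 114240 = 95904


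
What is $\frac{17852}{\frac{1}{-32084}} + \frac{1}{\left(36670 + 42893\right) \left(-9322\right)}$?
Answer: $- \frac{424810883506028449}{741686286} \approx -5.7276 \cdot 10^{8}$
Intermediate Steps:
$\frac{17852}{\frac{1}{-32084}} + \frac{1}{\left(36670 + 42893\right) \left(-9322\right)} = \frac{17852}{- \frac{1}{32084}} + \frac{1}{79563} \left(- \frac{1}{9322}\right) = 17852 \left(-32084\right) + \frac{1}{79563} \left(- \frac{1}{9322}\right) = -572763568 - \frac{1}{741686286} = - \frac{424810883506028449}{741686286}$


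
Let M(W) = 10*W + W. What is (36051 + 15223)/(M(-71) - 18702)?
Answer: -51274/19483 ≈ -2.6317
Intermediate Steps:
M(W) = 11*W
(36051 + 15223)/(M(-71) - 18702) = (36051 + 15223)/(11*(-71) - 18702) = 51274/(-781 - 18702) = 51274/(-19483) = 51274*(-1/19483) = -51274/19483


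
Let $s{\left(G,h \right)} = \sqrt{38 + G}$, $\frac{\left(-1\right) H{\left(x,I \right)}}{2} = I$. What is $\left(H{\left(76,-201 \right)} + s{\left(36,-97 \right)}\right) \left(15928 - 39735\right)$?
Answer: $-9570414 - 23807 \sqrt{74} \approx -9.7752 \cdot 10^{6}$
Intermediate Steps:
$H{\left(x,I \right)} = - 2 I$
$\left(H{\left(76,-201 \right)} + s{\left(36,-97 \right)}\right) \left(15928 - 39735\right) = \left(\left(-2\right) \left(-201\right) + \sqrt{38 + 36}\right) \left(15928 - 39735\right) = \left(402 + \sqrt{74}\right) \left(-23807\right) = -9570414 - 23807 \sqrt{74}$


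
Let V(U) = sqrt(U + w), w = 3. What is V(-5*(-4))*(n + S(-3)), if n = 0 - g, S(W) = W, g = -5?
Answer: 2*sqrt(23) ≈ 9.5917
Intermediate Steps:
V(U) = sqrt(3 + U) (V(U) = sqrt(U + 3) = sqrt(3 + U))
n = 5 (n = 0 - 1*(-5) = 0 + 5 = 5)
V(-5*(-4))*(n + S(-3)) = sqrt(3 - 5*(-4))*(5 - 3) = sqrt(3 + 20)*2 = sqrt(23)*2 = 2*sqrt(23)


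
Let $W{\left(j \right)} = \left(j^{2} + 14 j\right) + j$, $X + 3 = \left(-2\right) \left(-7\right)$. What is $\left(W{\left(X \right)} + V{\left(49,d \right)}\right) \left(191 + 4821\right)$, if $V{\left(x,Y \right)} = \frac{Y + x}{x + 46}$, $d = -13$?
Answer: $\frac{136356472}{95} \approx 1.4353 \cdot 10^{6}$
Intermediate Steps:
$V{\left(x,Y \right)} = \frac{Y + x}{46 + x}$
$X = 11$ ($X = -3 - -14 = -3 + 14 = 11$)
$W{\left(j \right)} = j^{2} + 15 j$
$\left(W{\left(X \right)} + V{\left(49,d \right)}\right) \left(191 + 4821\right) = \left(11 \left(15 + 11\right) + \frac{-13 + 49}{46 + 49}\right) \left(191 + 4821\right) = \left(11 \cdot 26 + \frac{1}{95} \cdot 36\right) 5012 = \left(286 + \frac{1}{95} \cdot 36\right) 5012 = \left(286 + \frac{36}{95}\right) 5012 = \frac{27206}{95} \cdot 5012 = \frac{136356472}{95}$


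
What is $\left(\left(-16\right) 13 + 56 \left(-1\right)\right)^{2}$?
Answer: $69696$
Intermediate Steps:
$\left(\left(-16\right) 13 + 56 \left(-1\right)\right)^{2} = \left(-208 - 56\right)^{2} = \left(-264\right)^{2} = 69696$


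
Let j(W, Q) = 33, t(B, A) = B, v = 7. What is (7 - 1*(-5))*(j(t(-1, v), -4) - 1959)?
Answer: -23112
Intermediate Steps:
(7 - 1*(-5))*(j(t(-1, v), -4) - 1959) = (7 - 1*(-5))*(33 - 1959) = (7 + 5)*(-1926) = 12*(-1926) = -23112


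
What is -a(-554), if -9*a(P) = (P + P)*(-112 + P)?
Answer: 81992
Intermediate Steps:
a(P) = -2*P*(-112 + P)/9 (a(P) = -(P + P)*(-112 + P)/9 = -2*P*(-112 + P)/9)
-a(-554) = -2*(-554)*(112 - 1*(-554))/9 = -2*(-554)*(112 + 554)/9 = -2*(-554)*666/9 = -1*(-81992) = 81992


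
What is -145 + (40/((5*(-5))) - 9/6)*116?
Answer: -2523/5 ≈ -504.60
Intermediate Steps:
-145 + (40/((5*(-5))) - 9/6)*116 = -145 + (40/(-25) - 9*⅙)*116 = -145 + (40*(-1/25) - 3/2)*116 = -145 + (-8/5 - 3/2)*116 = -145 - 31/10*116 = -145 - 1798/5 = -2523/5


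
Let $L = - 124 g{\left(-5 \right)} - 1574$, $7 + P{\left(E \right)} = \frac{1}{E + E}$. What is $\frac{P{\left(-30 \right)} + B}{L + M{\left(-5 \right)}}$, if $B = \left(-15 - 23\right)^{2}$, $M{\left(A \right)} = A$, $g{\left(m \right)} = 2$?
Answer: $- \frac{12317}{15660} \approx -0.78653$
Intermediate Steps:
$P{\left(E \right)} = -7 + \frac{1}{2 E}$ ($P{\left(E \right)} = -7 + \frac{1}{E + E} = -7 + \frac{1}{2 E}$)
$B = 1444$ ($B = \left(-38\right)^{2} = 1444$)
$L = -1822$ ($L = \left(-124\right) 2 - 1574 = -248 - 1574 = -1822$)
$\frac{P{\left(-30 \right)} + B}{L + M{\left(-5 \right)}} = \frac{\left(-7 + \frac{1}{2 \left(-30\right)}\right) + 1444}{-1822 - 5} = \frac{\left(-7 + \frac{1}{2} \left(- \frac{1}{30}\right)\right) + 1444}{-1827} = \left(\left(-7 - \frac{1}{60}\right) + 1444\right) \left(- \frac{1}{1827}\right) = \left(- \frac{421}{60} + 1444\right) \left(- \frac{1}{1827}\right) = \frac{86219}{60} \left(- \frac{1}{1827}\right) = - \frac{12317}{15660}$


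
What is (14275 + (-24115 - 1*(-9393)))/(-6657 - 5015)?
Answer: 447/11672 ≈ 0.038297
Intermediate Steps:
(14275 + (-24115 - 1*(-9393)))/(-6657 - 5015) = (14275 + (-24115 + 9393))/(-11672) = (14275 - 14722)*(-1/11672) = -447*(-1/11672) = 447/11672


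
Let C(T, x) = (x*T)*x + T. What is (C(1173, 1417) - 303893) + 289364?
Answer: 2355240441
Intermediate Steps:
C(T, x) = T + T*x² (C(T, x) = (T*x)*x + T = T*x² + T = T + T*x²)
(C(1173, 1417) - 303893) + 289364 = (1173*(1 + 1417²) - 303893) + 289364 = (1173*(1 + 2007889) - 303893) + 289364 = (1173*2007890 - 303893) + 289364 = (2355254970 - 303893) + 289364 = 2354951077 + 289364 = 2355240441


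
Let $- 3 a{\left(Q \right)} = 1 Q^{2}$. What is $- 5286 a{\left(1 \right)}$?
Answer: $1762$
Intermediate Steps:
$a{\left(Q \right)} = - \frac{Q^{2}}{3}$ ($a{\left(Q \right)} = - \frac{1 Q^{2}}{3} = - \frac{Q^{2}}{3}$)
$- 5286 a{\left(1 \right)} = - 5286 \left(- \frac{1^{2}}{3}\right) = - 5286 \left(\left(- \frac{1}{3}\right) 1\right) = \left(-5286\right) \left(- \frac{1}{3}\right) = 1762$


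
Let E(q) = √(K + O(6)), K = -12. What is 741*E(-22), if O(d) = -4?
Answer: 2964*I ≈ 2964.0*I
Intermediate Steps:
E(q) = 4*I (E(q) = √(-12 - 4) = √(-16) = 4*I)
741*E(-22) = 741*(4*I) = 2964*I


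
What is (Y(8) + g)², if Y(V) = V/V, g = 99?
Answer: 10000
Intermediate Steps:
Y(V) = 1
(Y(8) + g)² = (1 + 99)² = 100² = 10000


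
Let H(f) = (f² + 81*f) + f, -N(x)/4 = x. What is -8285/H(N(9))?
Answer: 8285/1656 ≈ 5.0030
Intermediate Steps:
N(x) = -4*x
H(f) = f² + 82*f
-8285/H(N(9)) = -8285*(-1/(36*(82 - 4*9))) = -8285*(-1/(36*(82 - 36))) = -8285/((-36*46)) = -8285/(-1656) = -8285*(-1/1656) = 8285/1656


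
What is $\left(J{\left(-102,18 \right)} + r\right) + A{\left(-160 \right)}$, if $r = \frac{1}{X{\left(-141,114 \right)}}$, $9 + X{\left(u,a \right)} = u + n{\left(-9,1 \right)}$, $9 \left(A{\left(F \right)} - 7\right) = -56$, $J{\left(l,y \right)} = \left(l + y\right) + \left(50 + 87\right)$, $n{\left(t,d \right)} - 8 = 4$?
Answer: $\frac{22261}{414} \approx 53.771$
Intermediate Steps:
$n{\left(t,d \right)} = 12$ ($n{\left(t,d \right)} = 8 + 4 = 12$)
$J{\left(l,y \right)} = 137 + l + y$ ($J{\left(l,y \right)} = \left(l + y\right) + 137 = 137 + l + y$)
$A{\left(F \right)} = \frac{7}{9}$ ($A{\left(F \right)} = 7 + \frac{1}{9} \left(-56\right) = 7 - \frac{56}{9} = \frac{7}{9}$)
$X{\left(u,a \right)} = 3 + u$ ($X{\left(u,a \right)} = -9 + \left(u + 12\right) = -9 + \left(12 + u\right) = 3 + u$)
$r = - \frac{1}{138}$ ($r = \frac{1}{3 - 141} = \frac{1}{-138} = - \frac{1}{138} \approx -0.0072464$)
$\left(J{\left(-102,18 \right)} + r\right) + A{\left(-160 \right)} = \left(\left(137 - 102 + 18\right) - \frac{1}{138}\right) + \frac{7}{9} = \left(53 - \frac{1}{138}\right) + \frac{7}{9} = \frac{7313}{138} + \frac{7}{9} = \frac{22261}{414}$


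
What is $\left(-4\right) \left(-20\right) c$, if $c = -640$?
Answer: $-51200$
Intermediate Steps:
$\left(-4\right) \left(-20\right) c = \left(-4\right) \left(-20\right) \left(-640\right) = 80 \left(-640\right) = -51200$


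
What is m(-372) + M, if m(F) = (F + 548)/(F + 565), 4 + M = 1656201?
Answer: 319646197/193 ≈ 1.6562e+6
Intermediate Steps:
M = 1656197 (M = -4 + 1656201 = 1656197)
m(F) = (548 + F)/(565 + F)
m(-372) + M = (548 - 372)/(565 - 372) + 1656197 = 176/193 + 1656197 = 319646197/193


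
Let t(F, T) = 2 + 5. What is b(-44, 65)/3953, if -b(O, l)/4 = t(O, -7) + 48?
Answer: -220/3953 ≈ -0.055654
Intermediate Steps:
t(F, T) = 7
b(O, l) = -220 (b(O, l) = -4*(7 + 48) = -4*55 = -220)
b(-44, 65)/3953 = -220/3953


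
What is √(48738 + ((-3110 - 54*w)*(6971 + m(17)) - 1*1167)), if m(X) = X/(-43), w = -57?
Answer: I*√324477957/43 ≈ 418.91*I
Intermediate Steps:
m(X) = -X/43 (m(X) = X*(-1/43) = -X/43)
√(48738 + ((-3110 - 54*w)*(6971 + m(17)) - 1*1167)) = √(48738 + ((-3110 - 54*(-57))*(6971 - 1/43*17) - 1*1167)) = √(48738 + ((-3110 + 3078)*(6971 - 17/43) - 1167)) = √(48738 + (-32*299736/43 - 1167)) = √(48738 + (-9591552/43 - 1167)) = √(48738 - 9641733/43) = √(-7545999/43) = I*√324477957/43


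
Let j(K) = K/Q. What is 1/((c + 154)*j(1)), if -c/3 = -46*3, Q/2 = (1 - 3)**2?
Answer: 1/71 ≈ 0.014085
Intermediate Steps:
Q = 8 (Q = 2*(1 - 3)**2 = 2*(-2)**2 = 2*4 = 8)
j(K) = K/8
c = 414 (c = -(-138)*3 = -3*(-138) = 414)
1/((c + 154)*j(1)) = 1/((414 + 154)*((1/8)*1)) = 1/(568*(1/8)) = 1/71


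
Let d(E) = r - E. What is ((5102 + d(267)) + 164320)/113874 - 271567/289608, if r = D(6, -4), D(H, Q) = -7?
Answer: 3010365571/5496470232 ≈ 0.54769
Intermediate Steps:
r = -7
d(E) = -7 - E
((5102 + d(267)) + 164320)/113874 - 271567/289608 = ((5102 + (-7 - 1*267)) + 164320)/113874 - 271567/289608 = ((5102 + (-7 - 267)) + 164320)*(1/113874) - 271567*1/289608 = ((5102 - 274) + 164320)*(1/113874) - 271567/289608 = (4828 + 164320)*(1/113874) - 271567/289608 = 169148*(1/113874) - 271567/289608 = 84574/56937 - 271567/289608 = 3010365571/5496470232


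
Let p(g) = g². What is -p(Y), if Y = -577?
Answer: -332929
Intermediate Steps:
-p(Y) = -1*(-577)² = -1*332929 = -332929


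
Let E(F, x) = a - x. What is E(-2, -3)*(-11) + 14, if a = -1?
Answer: -8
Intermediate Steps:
E(F, x) = -1 - x
E(-2, -3)*(-11) + 14 = (-1 - 1*(-3))*(-11) + 14 = (-1 + 3)*(-11) + 14 = 2*(-11) + 14 = -22 + 14 = -8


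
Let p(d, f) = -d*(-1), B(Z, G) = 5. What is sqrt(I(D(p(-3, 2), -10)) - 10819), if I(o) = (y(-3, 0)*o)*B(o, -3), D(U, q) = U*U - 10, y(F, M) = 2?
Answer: 7*I*sqrt(221) ≈ 104.06*I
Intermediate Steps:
p(d, f) = d
D(U, q) = -10 + U**2 (D(U, q) = U**2 - 10 = -10 + U**2)
I(o) = 10*o (I(o) = (2*o)*5 = 10*o)
sqrt(I(D(p(-3, 2), -10)) - 10819) = sqrt(10*(-10 + (-3)**2) - 10819) = sqrt(10*(-10 + 9) - 10819) = sqrt(10*(-1) - 10819) = sqrt(-10 - 10819) = sqrt(-10829) = 7*I*sqrt(221)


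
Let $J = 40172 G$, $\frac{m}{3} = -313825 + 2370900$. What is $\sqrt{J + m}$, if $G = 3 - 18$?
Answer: $\sqrt{5568645} \approx 2359.8$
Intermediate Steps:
$m = 6171225$ ($m = 3 \left(-313825 + 2370900\right) = 3 \cdot 2057075 = 6171225$)
$G = -15$
$J = -602580$ ($J = 40172 \left(-15\right) = -602580$)
$\sqrt{J + m} = \sqrt{-602580 + 6171225} = \sqrt{5568645}$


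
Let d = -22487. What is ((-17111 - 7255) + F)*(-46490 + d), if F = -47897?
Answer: 4984484951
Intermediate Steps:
((-17111 - 7255) + F)*(-46490 + d) = ((-17111 - 7255) - 47897)*(-46490 - 22487) = (-24366 - 47897)*(-68977) = -72263*(-68977) = 4984484951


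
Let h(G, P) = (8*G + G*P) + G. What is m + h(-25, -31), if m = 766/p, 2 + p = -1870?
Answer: 514417/936 ≈ 549.59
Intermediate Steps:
p = -1872 (p = -2 - 1870 = -1872)
m = -383/936 (m = 766/(-1872) = 766*(-1/1872) = -383/936 ≈ -0.40919)
h(G, P) = 9*G + G*P
m + h(-25, -31) = -383/936 - 25*(9 - 31) = -383/936 - 25*(-22) = -383/936 + 550 = 514417/936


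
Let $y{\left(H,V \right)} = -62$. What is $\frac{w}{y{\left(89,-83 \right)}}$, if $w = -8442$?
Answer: $\frac{4221}{31} \approx 136.16$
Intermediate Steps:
$\frac{w}{y{\left(89,-83 \right)}} = - \frac{8442}{-62} = \left(-8442\right) \left(- \frac{1}{62}\right) = \frac{4221}{31}$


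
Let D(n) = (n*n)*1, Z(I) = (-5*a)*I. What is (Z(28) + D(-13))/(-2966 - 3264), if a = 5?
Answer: 531/6230 ≈ 0.085233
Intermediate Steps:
Z(I) = -25*I (Z(I) = (-5*5)*I = -25*I)
D(n) = n² (D(n) = n²*1 = n²)
(Z(28) + D(-13))/(-2966 - 3264) = (-25*28 + (-13)²)/(-2966 - 3264) = (-700 + 169)/(-6230) = -531*(-1/6230) = 531/6230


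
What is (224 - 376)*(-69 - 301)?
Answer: 56240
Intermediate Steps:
(224 - 376)*(-69 - 301) = -152*(-370) = 56240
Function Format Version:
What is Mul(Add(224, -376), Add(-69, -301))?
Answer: 56240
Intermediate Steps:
Mul(Add(224, -376), Add(-69, -301)) = Mul(-152, -370) = 56240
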